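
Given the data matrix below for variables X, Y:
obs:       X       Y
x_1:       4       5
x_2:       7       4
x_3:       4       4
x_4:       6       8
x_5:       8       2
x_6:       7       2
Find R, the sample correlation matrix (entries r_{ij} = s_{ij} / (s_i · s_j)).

Step 1 — column means:
  mean(X) = (4 + 7 + 4 + 6 + 8 + 7) / 6 = 36/6 = 6
  mean(Y) = (5 + 4 + 4 + 8 + 2 + 2) / 6 = 25/6 = 4.1667

Step 2 — sample variances and covariances s[i,j] = (1/(n-1)) · Σ_k (x_{k,i} - mean_i) · (x_{k,j} - mean_j), with n-1 = 5:
  s[X,X] = ((-2)·(-2) + (1)·(1) + (-2)·(-2) + (0)·(0) + (2)·(2) + (1)·(1)) / 5 = 14/5 = 2.8
  s[X,Y] = ((-2)·(0.8333) + (1)·(-0.1667) + (-2)·(-0.1667) + (0)·(3.8333) + (2)·(-2.1667) + (1)·(-2.1667)) / 5 = -8/5 = -1.6
  s[Y,Y] = ((0.8333)·(0.8333) + (-0.1667)·(-0.1667) + (-0.1667)·(-0.1667) + (3.8333)·(3.8333) + (-2.1667)·(-2.1667) + (-2.1667)·(-2.1667)) / 5 = 24.8333/5 = 4.9667
  Sample standard deviations s_i = √(s[i,i]):
  s(X) = √(2.8) = 1.6733
  s(Y) = √(4.9667) = 2.2286

Step 3 — r_{ij} = s_{ij} / (s_i · s_j):
  r[X,X] = 1 (diagonal).
  r[X,Y] = -1.6 / (1.6733 · 2.2286) = -1.6 / 3.7292 = -0.4291
  r[Y,Y] = 1 (diagonal).

R is symmetric with unit diagonal. Assembling:

R = [[1, -0.4291],
 [-0.4291, 1]]


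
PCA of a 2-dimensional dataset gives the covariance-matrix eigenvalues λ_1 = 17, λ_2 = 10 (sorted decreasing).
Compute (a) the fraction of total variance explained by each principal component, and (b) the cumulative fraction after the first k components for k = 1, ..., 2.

Step 1 — total variance = trace(Sigma) = Σ λ_i = 17 + 10 = 27.

Step 2 — fraction explained by component i = λ_i / Σ λ:
  PC1: 17/27 = 0.6296
  PC2: 10/27 = 0.3704

Step 3 — cumulative fraction after k components = (λ_1 + ... + λ_k) / Σ λ:
  k = 1: 17/27 = 0.6296
  k = 2: (17 + 10)/27 = 27/27 = 1

Summary (fraction, with percent):

explained: PC1 0.6296 (62.96%), PC2 0.3704 (37.04%);  cumulative: 0.6296, 1


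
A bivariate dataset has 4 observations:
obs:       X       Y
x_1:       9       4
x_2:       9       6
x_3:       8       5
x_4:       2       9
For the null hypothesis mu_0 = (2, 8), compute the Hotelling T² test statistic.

Step 1 — sample mean vector:
  mean(X) = (9 + 9 + 8 + 2) / 4 = 28/4 = 7
  mean(Y) = (4 + 6 + 5 + 9) / 4 = 24/4 = 6
  x̄ = (7, 6),  deviation x̄ - mu_0 = (7, 6) - (2, 8) = (5, -2).

Step 2 — sample covariance matrix, S[i,j] = (1/(n-1)) · Σ_k (x_{k,i} - mean_i) · (x_{k,j} - mean_j), divisor n-1 = 3:
  S[X,X] = ((2)·(2) + (2)·(2) + (1)·(1) + (-5)·(-5)) / 3 = 34/3 = 11.3333
  S[X,Y] = ((2)·(-2) + (2)·(0) + (1)·(-1) + (-5)·(3)) / 3 = -20/3 = -6.6667
  S[Y,Y] = ((-2)·(-2) + (0)·(0) + (-1)·(-1) + (3)·(3)) / 3 = 14/3 = 4.6667
  S = [[11.3333, -6.6667],
 [-6.6667, 4.6667]].

Step 3 — invert S. det(S) = 11.3333·4.6667 - (-6.6667)² = 8.4444.
  S^{-1} = (1/det) · [[d, -b], [-b, a]] = [[0.5526, 0.7895],
 [0.7895, 1.3421]].

Step 4 — quadratic form (x̄ - mu_0)^T · S^{-1} · (x̄ - mu_0):
  S^{-1} · (x̄ - mu_0) = (1.1842, 1.2632),
  (x̄ - mu_0)^T · [...] = (5)·(1.1842) + (-2)·(1.2632) = 3.3947.

Step 5 — scale by n: T² = 4 · 3.3947 = 13.5789.

T² ≈ 13.5789


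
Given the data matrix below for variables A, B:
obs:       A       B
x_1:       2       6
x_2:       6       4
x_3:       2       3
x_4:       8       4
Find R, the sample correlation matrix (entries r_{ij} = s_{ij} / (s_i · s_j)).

Step 1 — column means:
  mean(A) = (2 + 6 + 2 + 8) / 4 = 18/4 = 4.5
  mean(B) = (6 + 4 + 3 + 4) / 4 = 17/4 = 4.25

Step 2 — sample variances and covariances s[i,j] = (1/(n-1)) · Σ_k (x_{k,i} - mean_i) · (x_{k,j} - mean_j), with n-1 = 3:
  s[A,A] = ((-2.5)·(-2.5) + (1.5)·(1.5) + (-2.5)·(-2.5) + (3.5)·(3.5)) / 3 = 27/3 = 9
  s[A,B] = ((-2.5)·(1.75) + (1.5)·(-0.25) + (-2.5)·(-1.25) + (3.5)·(-0.25)) / 3 = -2.5/3 = -0.8333
  s[B,B] = ((1.75)·(1.75) + (-0.25)·(-0.25) + (-1.25)·(-1.25) + (-0.25)·(-0.25)) / 3 = 4.75/3 = 1.5833
  Sample standard deviations s_i = √(s[i,i]):
  s(A) = √(9) = 3
  s(B) = √(1.5833) = 1.2583

Step 3 — r_{ij} = s_{ij} / (s_i · s_j):
  r[A,A] = 1 (diagonal).
  r[A,B] = -0.8333 / (3 · 1.2583) = -0.8333 / 3.7749 = -0.2208
  r[B,B] = 1 (diagonal).

R is symmetric with unit diagonal. Assembling:

R = [[1, -0.2208],
 [-0.2208, 1]]


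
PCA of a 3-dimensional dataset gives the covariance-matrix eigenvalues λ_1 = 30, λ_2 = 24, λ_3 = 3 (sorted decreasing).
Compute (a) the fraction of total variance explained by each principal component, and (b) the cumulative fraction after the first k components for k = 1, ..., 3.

Step 1 — total variance = trace(Sigma) = Σ λ_i = 30 + 24 + 3 = 57.

Step 2 — fraction explained by component i = λ_i / Σ λ:
  PC1: 30/57 = 0.5263
  PC2: 24/57 = 0.4211
  PC3: 3/57 = 0.0526

Step 3 — cumulative fraction after k components = (λ_1 + ... + λ_k) / Σ λ:
  k = 1: 30/57 = 0.5263
  k = 2: (30 + 24)/57 = 54/57 = 0.9474
  k = 3: (30 + 24 + 3)/57 = 57/57 = 1

Summary (fraction, with percent):

explained: PC1 0.5263 (52.63%), PC2 0.4211 (42.11%), PC3 0.0526 (5.26%);  cumulative: 0.5263, 0.9474, 1


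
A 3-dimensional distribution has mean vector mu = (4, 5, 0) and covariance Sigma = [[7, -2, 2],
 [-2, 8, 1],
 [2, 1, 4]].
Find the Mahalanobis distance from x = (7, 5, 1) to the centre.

Step 1 — centre the observation: (x - mu) = (3, 0, 1).

Step 2 — invert Sigma (cofactor / det for 3×3, or solve directly):
  Sigma^{-1} = [[0.1925, 0.0621, -0.1118],
 [0.0621, 0.1491, -0.0683],
 [-0.1118, -0.0683, 0.323]].

Step 3 — form the quadratic (x - mu)^T · Sigma^{-1} · (x - mu):
  Sigma^{-1} · (x - mu) = (0.4658, 0.118, -0.0124).
  (x - mu)^T · [Sigma^{-1} · (x - mu)] = (3)·(0.4658) + (0)·(0.118) + (1)·(-0.0124) = 1.3851.

Step 4 — take square root: d = √(1.3851) ≈ 1.1769.

d(x, mu) = √(1.3851) ≈ 1.1769


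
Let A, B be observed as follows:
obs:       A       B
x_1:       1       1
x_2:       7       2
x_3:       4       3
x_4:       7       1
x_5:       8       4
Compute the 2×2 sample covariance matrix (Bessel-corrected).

Step 1 — column means:
  mean(A) = (1 + 7 + 4 + 7 + 8) / 5 = 27/5 = 5.4
  mean(B) = (1 + 2 + 3 + 1 + 4) / 5 = 11/5 = 2.2

Step 2 — sample covariance S[i,j] = (1/(n-1)) · Σ_k (x_{k,i} - mean_i) · (x_{k,j} - mean_j), with n-1 = 4.
  S[A,A] = ((-4.4)·(-4.4) + (1.6)·(1.6) + (-1.4)·(-1.4) + (1.6)·(1.6) + (2.6)·(2.6)) / 4 = 33.2/4 = 8.3
  S[A,B] = ((-4.4)·(-1.2) + (1.6)·(-0.2) + (-1.4)·(0.8) + (1.6)·(-1.2) + (2.6)·(1.8)) / 4 = 6.6/4 = 1.65
  S[B,B] = ((-1.2)·(-1.2) + (-0.2)·(-0.2) + (0.8)·(0.8) + (-1.2)·(-1.2) + (1.8)·(1.8)) / 4 = 6.8/4 = 1.7

S is symmetric (S[j,i] = S[i,j]). Assembling:

S = [[8.3, 1.65],
 [1.65, 1.7]]


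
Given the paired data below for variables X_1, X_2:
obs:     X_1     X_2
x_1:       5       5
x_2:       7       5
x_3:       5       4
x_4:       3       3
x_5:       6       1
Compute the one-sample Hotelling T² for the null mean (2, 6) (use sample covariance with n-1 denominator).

Step 1 — sample mean vector:
  mean(X_1) = (5 + 7 + 5 + 3 + 6) / 5 = 26/5 = 5.2
  mean(X_2) = (5 + 5 + 4 + 3 + 1) / 5 = 18/5 = 3.6
  x̄ = (5.2, 3.6),  deviation x̄ - mu_0 = (5.2, 3.6) - (2, 6) = (3.2, -2.4).

Step 2 — sample covariance matrix, S[i,j] = (1/(n-1)) · Σ_k (x_{k,i} - mean_i) · (x_{k,j} - mean_j), divisor n-1 = 4:
  S[X_1,X_1] = ((-0.2)·(-0.2) + (1.8)·(1.8) + (-0.2)·(-0.2) + (-2.2)·(-2.2) + (0.8)·(0.8)) / 4 = 8.8/4 = 2.2
  S[X_1,X_2] = ((-0.2)·(1.4) + (1.8)·(1.4) + (-0.2)·(0.4) + (-2.2)·(-0.6) + (0.8)·(-2.6)) / 4 = 1.4/4 = 0.35
  S[X_2,X_2] = ((1.4)·(1.4) + (1.4)·(1.4) + (0.4)·(0.4) + (-0.6)·(-0.6) + (-2.6)·(-2.6)) / 4 = 11.2/4 = 2.8
  S = [[2.2, 0.35],
 [0.35, 2.8]].

Step 3 — invert S. det(S) = 2.2·2.8 - (0.35)² = 6.0375.
  S^{-1} = (1/det) · [[d, -b], [-b, a]] = [[0.4638, -0.058],
 [-0.058, 0.3644]].

Step 4 — quadratic form (x̄ - mu_0)^T · S^{-1} · (x̄ - mu_0):
  S^{-1} · (x̄ - mu_0) = (1.6232, -1.06),
  (x̄ - mu_0)^T · [...] = (3.2)·(1.6232) + (-2.4)·(-1.06) = 7.7383.

Step 5 — scale by n: T² = 5 · 7.7383 = 38.6915.

T² ≈ 38.6915


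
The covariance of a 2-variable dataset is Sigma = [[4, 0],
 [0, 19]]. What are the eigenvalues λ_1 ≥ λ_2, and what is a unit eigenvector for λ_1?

Step 1 — characteristic polynomial of 2×2 Sigma:
  det(Sigma - λI) = λ² - trace · λ + det = 0.
  trace = 4 + 19 = 23, det = 4·19 - (0)² = 76.
Step 2 — discriminant:
  Δ = trace² - 4·det = 529 - 304 = 225.
Step 3 — eigenvalues:
  λ = (trace ± √Δ)/2 = (23 ± 15)/2,
  λ_1 = 19,  λ_2 = 4.

Step 4 — unit eigenvector for λ_1: Sigma is diagonal, so its eigenvectors are the coordinate axes. λ_1 = 19 is the diagonal entry on the second coordinate axis, hence
  v_1 = (0, 1) (||v_1|| = 1).

λ_1 = 19,  λ_2 = 4;  v_1 ≈ (0, 1)


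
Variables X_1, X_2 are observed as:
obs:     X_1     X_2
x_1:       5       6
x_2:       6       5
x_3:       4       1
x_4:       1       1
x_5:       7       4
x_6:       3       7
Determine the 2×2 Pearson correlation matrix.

Step 1 — column means:
  mean(X_1) = (5 + 6 + 4 + 1 + 7 + 3) / 6 = 26/6 = 4.3333
  mean(X_2) = (6 + 5 + 1 + 1 + 4 + 7) / 6 = 24/6 = 4

Step 2 — sample variances and covariances s[i,j] = (1/(n-1)) · Σ_k (x_{k,i} - mean_i) · (x_{k,j} - mean_j), with n-1 = 5:
  s[X_1,X_1] = ((0.6667)·(0.6667) + (1.6667)·(1.6667) + (-0.3333)·(-0.3333) + (-3.3333)·(-3.3333) + (2.6667)·(2.6667) + (-1.3333)·(-1.3333)) / 5 = 23.3333/5 = 4.6667
  s[X_1,X_2] = ((0.6667)·(2) + (1.6667)·(1) + (-0.3333)·(-3) + (-3.3333)·(-3) + (2.6667)·(0) + (-1.3333)·(3)) / 5 = 10/5 = 2
  s[X_2,X_2] = ((2)·(2) + (1)·(1) + (-3)·(-3) + (-3)·(-3) + (0)·(0) + (3)·(3)) / 5 = 32/5 = 6.4
  Sample standard deviations s_i = √(s[i,i]):
  s(X_1) = √(4.6667) = 2.1602
  s(X_2) = √(6.4) = 2.5298

Step 3 — r_{ij} = s_{ij} / (s_i · s_j):
  r[X_1,X_1] = 1 (diagonal).
  r[X_1,X_2] = 2 / (2.1602 · 2.5298) = 2 / 5.465 = 0.366
  r[X_2,X_2] = 1 (diagonal).

R is symmetric with unit diagonal. Assembling:

R = [[1, 0.366],
 [0.366, 1]]


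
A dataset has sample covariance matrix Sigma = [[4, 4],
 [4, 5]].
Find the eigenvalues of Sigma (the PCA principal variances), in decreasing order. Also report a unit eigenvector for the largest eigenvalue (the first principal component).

Step 1 — characteristic polynomial of 2×2 Sigma:
  det(Sigma - λI) = λ² - trace · λ + det = 0.
  trace = 4 + 5 = 9, det = 4·5 - (4)² = 4.
Step 2 — discriminant:
  Δ = trace² - 4·det = 81 - 16 = 65.
Step 3 — eigenvalues:
  λ = (trace ± √Δ)/2 = (9 ± 8.0623)/2,
  λ_1 = 8.5311,  λ_2 = 0.4689.

Step 4 — unit eigenvector for λ_1: solve (Sigma - λ_1 I)v = 0. First row:
  (4 - 8.5311)·v_x + (4)·v_y = 0, i.e. (-4.5311)·v_x + (4)·v_y = 0,
  so v ∝ (b, λ_1 - a) = (4, 4.5311) = u.
  ||u|| = √((4)² + (4.5311)²) = √(36.5311) ≈ 6.0441,
  v_1 = u/||u|| ≈ (0.6618, 0.7497) (||v_1|| = 1).

λ_1 = 8.5311,  λ_2 = 0.4689;  v_1 ≈ (0.6618, 0.7497)


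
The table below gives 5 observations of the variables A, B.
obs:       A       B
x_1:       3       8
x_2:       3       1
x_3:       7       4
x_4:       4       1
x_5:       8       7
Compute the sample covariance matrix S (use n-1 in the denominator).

Step 1 — column means:
  mean(A) = (3 + 3 + 7 + 4 + 8) / 5 = 25/5 = 5
  mean(B) = (8 + 1 + 4 + 1 + 7) / 5 = 21/5 = 4.2

Step 2 — sample covariance S[i,j] = (1/(n-1)) · Σ_k (x_{k,i} - mean_i) · (x_{k,j} - mean_j), with n-1 = 4.
  S[A,A] = ((-2)·(-2) + (-2)·(-2) + (2)·(2) + (-1)·(-1) + (3)·(3)) / 4 = 22/4 = 5.5
  S[A,B] = ((-2)·(3.8) + (-2)·(-3.2) + (2)·(-0.2) + (-1)·(-3.2) + (3)·(2.8)) / 4 = 10/4 = 2.5
  S[B,B] = ((3.8)·(3.8) + (-3.2)·(-3.2) + (-0.2)·(-0.2) + (-3.2)·(-3.2) + (2.8)·(2.8)) / 4 = 42.8/4 = 10.7

S is symmetric (S[j,i] = S[i,j]). Assembling:

S = [[5.5, 2.5],
 [2.5, 10.7]]


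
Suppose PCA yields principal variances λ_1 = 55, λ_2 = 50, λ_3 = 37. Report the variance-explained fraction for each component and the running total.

Step 1 — total variance = trace(Sigma) = Σ λ_i = 55 + 50 + 37 = 142.

Step 2 — fraction explained by component i = λ_i / Σ λ:
  PC1: 55/142 = 0.3873
  PC2: 50/142 = 0.3521
  PC3: 37/142 = 0.2606

Step 3 — cumulative fraction after k components = (λ_1 + ... + λ_k) / Σ λ:
  k = 1: 55/142 = 0.3873
  k = 2: (55 + 50)/142 = 105/142 = 0.7394
  k = 3: (55 + 50 + 37)/142 = 142/142 = 1

Summary (fraction, with percent):

explained: PC1 0.3873 (38.73%), PC2 0.3521 (35.21%), PC3 0.2606 (26.06%);  cumulative: 0.3873, 0.7394, 1


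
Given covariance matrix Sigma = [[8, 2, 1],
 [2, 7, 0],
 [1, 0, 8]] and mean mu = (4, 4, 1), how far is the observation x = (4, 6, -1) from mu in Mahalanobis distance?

Step 1 — centre the observation: (x - mu) = (0, 2, -2).

Step 2 — invert Sigma (cofactor / det for 3×3, or solve directly):
  Sigma^{-1} = [[0.1369, -0.0391, -0.0171],
 [-0.0391, 0.154, 0.0049],
 [-0.0171, 0.0049, 0.1271]].

Step 3 — form the quadratic (x - mu)^T · Sigma^{-1} · (x - mu):
  Sigma^{-1} · (x - mu) = (-0.044, 0.2983, -0.2445).
  (x - mu)^T · [Sigma^{-1} · (x - mu)] = (0)·(-0.044) + (2)·(0.2983) + (-2)·(-0.2445) = 1.0856.

Step 4 — take square root: d = √(1.0856) ≈ 1.0419.

d(x, mu) = √(1.0856) ≈ 1.0419


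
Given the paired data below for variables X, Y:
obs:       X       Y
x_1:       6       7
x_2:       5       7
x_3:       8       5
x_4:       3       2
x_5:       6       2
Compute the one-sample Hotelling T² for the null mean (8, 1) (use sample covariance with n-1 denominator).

Step 1 — sample mean vector:
  mean(X) = (6 + 5 + 8 + 3 + 6) / 5 = 28/5 = 5.6
  mean(Y) = (7 + 7 + 5 + 2 + 2) / 5 = 23/5 = 4.6
  x̄ = (5.6, 4.6),  deviation x̄ - mu_0 = (5.6, 4.6) - (8, 1) = (-2.4, 3.6).

Step 2 — sample covariance matrix, S[i,j] = (1/(n-1)) · Σ_k (x_{k,i} - mean_i) · (x_{k,j} - mean_j), divisor n-1 = 4:
  S[X,X] = ((0.4)·(0.4) + (-0.6)·(-0.6) + (2.4)·(2.4) + (-2.6)·(-2.6) + (0.4)·(0.4)) / 4 = 13.2/4 = 3.3
  S[X,Y] = ((0.4)·(2.4) + (-0.6)·(2.4) + (2.4)·(0.4) + (-2.6)·(-2.6) + (0.4)·(-2.6)) / 4 = 6.2/4 = 1.55
  S[Y,Y] = ((2.4)·(2.4) + (2.4)·(2.4) + (0.4)·(0.4) + (-2.6)·(-2.6) + (-2.6)·(-2.6)) / 4 = 25.2/4 = 6.3
  S = [[3.3, 1.55],
 [1.55, 6.3]].

Step 3 — invert S. det(S) = 3.3·6.3 - (1.55)² = 18.3875.
  S^{-1} = (1/det) · [[d, -b], [-b, a]] = [[0.3426, -0.0843],
 [-0.0843, 0.1795]].

Step 4 — quadratic form (x̄ - mu_0)^T · S^{-1} · (x̄ - mu_0):
  S^{-1} · (x̄ - mu_0) = (-1.1258, 0.8484),
  (x̄ - mu_0)^T · [...] = (-2.4)·(-1.1258) + (3.6)·(0.8484) = 5.7561.

Step 5 — scale by n: T² = 5 · 5.7561 = 28.7804.

T² ≈ 28.7804


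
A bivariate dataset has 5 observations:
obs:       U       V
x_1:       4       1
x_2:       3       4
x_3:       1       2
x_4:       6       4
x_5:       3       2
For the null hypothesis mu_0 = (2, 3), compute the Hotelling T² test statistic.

Step 1 — sample mean vector:
  mean(U) = (4 + 3 + 1 + 6 + 3) / 5 = 17/5 = 3.4
  mean(V) = (1 + 4 + 2 + 4 + 2) / 5 = 13/5 = 2.6
  x̄ = (3.4, 2.6),  deviation x̄ - mu_0 = (3.4, 2.6) - (2, 3) = (1.4, -0.4).

Step 2 — sample covariance matrix, S[i,j] = (1/(n-1)) · Σ_k (x_{k,i} - mean_i) · (x_{k,j} - mean_j), divisor n-1 = 4:
  S[U,U] = ((0.6)·(0.6) + (-0.4)·(-0.4) + (-2.4)·(-2.4) + (2.6)·(2.6) + (-0.4)·(-0.4)) / 4 = 13.2/4 = 3.3
  S[U,V] = ((0.6)·(-1.6) + (-0.4)·(1.4) + (-2.4)·(-0.6) + (2.6)·(1.4) + (-0.4)·(-0.6)) / 4 = 3.8/4 = 0.95
  S[V,V] = ((-1.6)·(-1.6) + (1.4)·(1.4) + (-0.6)·(-0.6) + (1.4)·(1.4) + (-0.6)·(-0.6)) / 4 = 7.2/4 = 1.8
  S = [[3.3, 0.95],
 [0.95, 1.8]].

Step 3 — invert S. det(S) = 3.3·1.8 - (0.95)² = 5.0375.
  S^{-1} = (1/det) · [[d, -b], [-b, a]] = [[0.3573, -0.1886],
 [-0.1886, 0.6551]].

Step 4 — quadratic form (x̄ - mu_0)^T · S^{-1} · (x̄ - mu_0):
  S^{-1} · (x̄ - mu_0) = (0.5757, -0.5261),
  (x̄ - mu_0)^T · [...] = (1.4)·(0.5757) + (-0.4)·(-0.5261) = 1.0164.

Step 5 — scale by n: T² = 5 · 1.0164 = 5.0819.

T² ≈ 5.0819


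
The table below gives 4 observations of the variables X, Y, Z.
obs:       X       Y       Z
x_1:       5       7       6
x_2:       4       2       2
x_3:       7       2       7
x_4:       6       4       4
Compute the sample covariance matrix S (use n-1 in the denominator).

Step 1 — column means:
  mean(X) = (5 + 4 + 7 + 6) / 4 = 22/4 = 5.5
  mean(Y) = (7 + 2 + 2 + 4) / 4 = 15/4 = 3.75
  mean(Z) = (6 + 2 + 7 + 4) / 4 = 19/4 = 4.75

Step 2 — sample covariance S[i,j] = (1/(n-1)) · Σ_k (x_{k,i} - mean_i) · (x_{k,j} - mean_j), with n-1 = 3.
  S[X,X] = ((-0.5)·(-0.5) + (-1.5)·(-1.5) + (1.5)·(1.5) + (0.5)·(0.5)) / 3 = 5/3 = 1.6667
  S[X,Y] = ((-0.5)·(3.25) + (-1.5)·(-1.75) + (1.5)·(-1.75) + (0.5)·(0.25)) / 3 = -1.5/3 = -0.5
  S[X,Z] = ((-0.5)·(1.25) + (-1.5)·(-2.75) + (1.5)·(2.25) + (0.5)·(-0.75)) / 3 = 6.5/3 = 2.1667
  S[Y,Y] = ((3.25)·(3.25) + (-1.75)·(-1.75) + (-1.75)·(-1.75) + (0.25)·(0.25)) / 3 = 16.75/3 = 5.5833
  S[Y,Z] = ((3.25)·(1.25) + (-1.75)·(-2.75) + (-1.75)·(2.25) + (0.25)·(-0.75)) / 3 = 4.75/3 = 1.5833
  S[Z,Z] = ((1.25)·(1.25) + (-2.75)·(-2.75) + (2.25)·(2.25) + (-0.75)·(-0.75)) / 3 = 14.75/3 = 4.9167

S is symmetric (S[j,i] = S[i,j]). Assembling:

S = [[1.6667, -0.5, 2.1667],
 [-0.5, 5.5833, 1.5833],
 [2.1667, 1.5833, 4.9167]]


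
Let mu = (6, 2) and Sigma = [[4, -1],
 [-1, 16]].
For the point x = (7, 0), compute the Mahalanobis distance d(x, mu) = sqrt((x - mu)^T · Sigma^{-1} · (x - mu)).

Step 1 — centre the observation: (x - mu) = (1, -2).

Step 2 — invert Sigma. det(Sigma) = 4·16 - (-1)² = 63.
  Sigma^{-1} = (1/det) · [[d, -b], [-b, a]] = [[0.254, 0.0159],
 [0.0159, 0.0635]].

Step 3 — form the quadratic (x - mu)^T · Sigma^{-1} · (x - mu):
  Sigma^{-1} · (x - mu) = (0.2222, -0.1111).
  (x - mu)^T · [Sigma^{-1} · (x - mu)] = (1)·(0.2222) + (-2)·(-0.1111) = 0.4444.

Step 4 — take square root: d = √(0.4444) ≈ 0.6667.

d(x, mu) = √(0.4444) ≈ 0.6667


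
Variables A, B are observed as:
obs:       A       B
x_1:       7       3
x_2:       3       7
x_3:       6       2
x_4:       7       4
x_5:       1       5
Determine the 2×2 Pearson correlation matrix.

Step 1 — column means:
  mean(A) = (7 + 3 + 6 + 7 + 1) / 5 = 24/5 = 4.8
  mean(B) = (3 + 7 + 2 + 4 + 5) / 5 = 21/5 = 4.2

Step 2 — sample variances and covariances s[i,j] = (1/(n-1)) · Σ_k (x_{k,i} - mean_i) · (x_{k,j} - mean_j), with n-1 = 4:
  s[A,A] = ((2.2)·(2.2) + (-1.8)·(-1.8) + (1.2)·(1.2) + (2.2)·(2.2) + (-3.8)·(-3.8)) / 4 = 28.8/4 = 7.2
  s[A,B] = ((2.2)·(-1.2) + (-1.8)·(2.8) + (1.2)·(-2.2) + (2.2)·(-0.2) + (-3.8)·(0.8)) / 4 = -13.8/4 = -3.45
  s[B,B] = ((-1.2)·(-1.2) + (2.8)·(2.8) + (-2.2)·(-2.2) + (-0.2)·(-0.2) + (0.8)·(0.8)) / 4 = 14.8/4 = 3.7
  Sample standard deviations s_i = √(s[i,i]):
  s(A) = √(7.2) = 2.6833
  s(B) = √(3.7) = 1.9235

Step 3 — r_{ij} = s_{ij} / (s_i · s_j):
  r[A,A] = 1 (diagonal).
  r[A,B] = -3.45 / (2.6833 · 1.9235) = -3.45 / 5.1614 = -0.6684
  r[B,B] = 1 (diagonal).

R is symmetric with unit diagonal. Assembling:

R = [[1, -0.6684],
 [-0.6684, 1]]


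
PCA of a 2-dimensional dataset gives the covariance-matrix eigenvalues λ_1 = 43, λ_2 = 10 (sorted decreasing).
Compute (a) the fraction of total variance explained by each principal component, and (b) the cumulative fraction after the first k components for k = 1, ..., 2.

Step 1 — total variance = trace(Sigma) = Σ λ_i = 43 + 10 = 53.

Step 2 — fraction explained by component i = λ_i / Σ λ:
  PC1: 43/53 = 0.8113
  PC2: 10/53 = 0.1887

Step 3 — cumulative fraction after k components = (λ_1 + ... + λ_k) / Σ λ:
  k = 1: 43/53 = 0.8113
  k = 2: (43 + 10)/53 = 53/53 = 1

Summary (fraction, with percent):

explained: PC1 0.8113 (81.13%), PC2 0.1887 (18.87%);  cumulative: 0.8113, 1


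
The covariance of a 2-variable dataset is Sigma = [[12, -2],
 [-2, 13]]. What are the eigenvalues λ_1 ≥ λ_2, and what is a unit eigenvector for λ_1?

Step 1 — characteristic polynomial of 2×2 Sigma:
  det(Sigma - λI) = λ² - trace · λ + det = 0.
  trace = 12 + 13 = 25, det = 12·13 - (-2)² = 152.
Step 2 — discriminant:
  Δ = trace² - 4·det = 625 - 608 = 17.
Step 3 — eigenvalues:
  λ = (trace ± √Δ)/2 = (25 ± 4.1231)/2,
  λ_1 = 14.5616,  λ_2 = 10.4384.

Step 4 — unit eigenvector for λ_1: solve (Sigma - λ_1 I)v = 0. First row:
  (12 - 14.5616)·v_x + (-2)·v_y = 0, i.e. (-2.5616)·v_x + (-2)·v_y = 0,
  so v ∝ (b, λ_1 - a) = (-2, 2.5616); multiply by -1 so the first entry is positive: u = (2, -2.5616).
  ||u|| = √((2)² + (-2.5616)²) = √(10.5616) ≈ 3.2499,
  v_1 = u/||u|| ≈ (0.6154, -0.7882) (||v_1|| = 1).

λ_1 = 14.5616,  λ_2 = 10.4384;  v_1 ≈ (0.6154, -0.7882)


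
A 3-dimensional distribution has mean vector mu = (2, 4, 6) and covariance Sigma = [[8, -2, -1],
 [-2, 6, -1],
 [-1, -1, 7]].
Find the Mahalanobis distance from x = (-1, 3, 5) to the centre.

Step 1 — centre the observation: (x - mu) = (-3, -1, -1).

Step 2 — invert Sigma (cofactor / det for 3×3, or solve directly):
  Sigma^{-1} = [[0.1414, 0.0517, 0.0276],
 [0.0517, 0.1897, 0.0345],
 [0.0276, 0.0345, 0.1517]].

Step 3 — form the quadratic (x - mu)^T · Sigma^{-1} · (x - mu):
  Sigma^{-1} · (x - mu) = (-0.5034, -0.3793, -0.269).
  (x - mu)^T · [Sigma^{-1} · (x - mu)] = (-3)·(-0.5034) + (-1)·(-0.3793) + (-1)·(-0.269) = 2.1586.

Step 4 — take square root: d = √(2.1586) ≈ 1.4692.

d(x, mu) = √(2.1586) ≈ 1.4692


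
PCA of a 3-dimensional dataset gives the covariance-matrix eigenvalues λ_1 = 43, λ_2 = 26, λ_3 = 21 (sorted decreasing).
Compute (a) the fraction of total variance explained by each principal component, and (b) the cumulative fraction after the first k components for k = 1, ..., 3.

Step 1 — total variance = trace(Sigma) = Σ λ_i = 43 + 26 + 21 = 90.

Step 2 — fraction explained by component i = λ_i / Σ λ:
  PC1: 43/90 = 0.4778
  PC2: 26/90 = 0.2889
  PC3: 21/90 = 0.2333

Step 3 — cumulative fraction after k components = (λ_1 + ... + λ_k) / Σ λ:
  k = 1: 43/90 = 0.4778
  k = 2: (43 + 26)/90 = 69/90 = 0.7667
  k = 3: (43 + 26 + 21)/90 = 90/90 = 1

Summary (fraction, with percent):

explained: PC1 0.4778 (47.78%), PC2 0.2889 (28.89%), PC3 0.2333 (23.33%);  cumulative: 0.4778, 0.7667, 1


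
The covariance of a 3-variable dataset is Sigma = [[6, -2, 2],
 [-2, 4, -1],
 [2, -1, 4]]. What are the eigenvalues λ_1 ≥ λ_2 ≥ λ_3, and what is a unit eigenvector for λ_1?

Step 1 — characteristic polynomial p(λ) = det(λI - Sigma) = λ³ - tr·λ² + c_1·λ - det, where tr = trace, c_1 = sum of the principal 2×2 minors, det = det(Sigma):
  tr = 6 + 4 + 4 = 14,
  c_1 = (6·4 - (-2)²) + (6·4 - (2)²) + (4·4 - (-1)²) = 20 + 20 + 15 = 55,
  det = 6·(4·4 - (-1)²) - (-2)·((-2)·4 - (-1)·(2)) + (2)·((-2)·(-1) - 4·(2)) = 6·(15) - (-2)·(-6) + (2)·(-6) = 66.
  So p(λ) = λ³ - 14λ² + 55λ - 66.
Step 2 — look for an integer root (rational root theorem: any rational root is an integer divisor of 66). Testing λ = 3:
  p(3) = 27 - 126 + 165 - 66 = 0  ✓
  Dividing out (λ - 3): p(λ) = (λ - 3)(λ² - 11λ + 22).
Step 3 — remaining eigenvalues from the quadratic λ² - 11λ + 22 = 0:
  Δ = 11² - 4·22 = 121 - 88 = 33,  λ = (11 ± √33)/2 = (11 ± 5.7446)/2 ≈ 8.3723 or 2.6277.
  Sorted: λ_1 = 8.3723,  λ_2 = 3,  λ_3 = 2.6277  (check: sum = 14 = tr ✓).

Step 4 — unit eigenvector for λ_1 ≈ 8.3723: v spans the null space of (Sigma - λ_1 I), whose rows are
  r_1 = (-2.3723, -2, 2),  r_2 = (-2, -4.3723, -1),  r_3 = (2, -1, -4.3723).
  v is orthogonal to every row, so take v ∝ r_1 × r_2 = ((-2)·(-1) - (2)·(-4.3723), (2)·(-2) - (-2.3723)·(-1), (-2.3723)·(-4.3723) - (-2)·(-2)) ≈ (10.7446, -6.3723, 6.3723).
  Let u = (10.7446, -6.3723, 6.3723).
  ||u|| = √((10.7446)² + (-6.3723)² + (6.3723)²) = √(196.6576) ≈ 14.0235,  v_1 = u/||u|| ≈ (0.7662, -0.4544, 0.4544) (||v_1|| = 1).

λ_1 = 8.3723,  λ_2 = 3,  λ_3 = 2.6277;  v_1 ≈ (0.7662, -0.4544, 0.4544)


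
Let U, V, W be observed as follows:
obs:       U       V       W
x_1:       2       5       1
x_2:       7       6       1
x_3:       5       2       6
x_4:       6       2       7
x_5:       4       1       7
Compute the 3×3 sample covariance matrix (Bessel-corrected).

Step 1 — column means:
  mean(U) = (2 + 7 + 5 + 6 + 4) / 5 = 24/5 = 4.8
  mean(V) = (5 + 6 + 2 + 2 + 1) / 5 = 16/5 = 3.2
  mean(W) = (1 + 1 + 6 + 7 + 7) / 5 = 22/5 = 4.4

Step 2 — sample covariance S[i,j] = (1/(n-1)) · Σ_k (x_{k,i} - mean_i) · (x_{k,j} - mean_j), with n-1 = 4.
  S[U,U] = ((-2.8)·(-2.8) + (2.2)·(2.2) + (0.2)·(0.2) + (1.2)·(1.2) + (-0.8)·(-0.8)) / 4 = 14.8/4 = 3.7
  S[U,V] = ((-2.8)·(1.8) + (2.2)·(2.8) + (0.2)·(-1.2) + (1.2)·(-1.2) + (-0.8)·(-2.2)) / 4 = 1.2/4 = 0.3
  S[U,W] = ((-2.8)·(-3.4) + (2.2)·(-3.4) + (0.2)·(1.6) + (1.2)·(2.6) + (-0.8)·(2.6)) / 4 = 3.4/4 = 0.85
  S[V,V] = ((1.8)·(1.8) + (2.8)·(2.8) + (-1.2)·(-1.2) + (-1.2)·(-1.2) + (-2.2)·(-2.2)) / 4 = 18.8/4 = 4.7
  S[V,W] = ((1.8)·(-3.4) + (2.8)·(-3.4) + (-1.2)·(1.6) + (-1.2)·(2.6) + (-2.2)·(2.6)) / 4 = -26.4/4 = -6.6
  S[W,W] = ((-3.4)·(-3.4) + (-3.4)·(-3.4) + (1.6)·(1.6) + (2.6)·(2.6) + (2.6)·(2.6)) / 4 = 39.2/4 = 9.8

S is symmetric (S[j,i] = S[i,j]). Assembling:

S = [[3.7, 0.3, 0.85],
 [0.3, 4.7, -6.6],
 [0.85, -6.6, 9.8]]


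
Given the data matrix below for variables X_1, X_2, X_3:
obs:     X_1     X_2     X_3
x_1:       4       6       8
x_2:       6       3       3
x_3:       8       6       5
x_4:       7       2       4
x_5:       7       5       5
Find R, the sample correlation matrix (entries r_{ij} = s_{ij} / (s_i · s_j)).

Step 1 — column means:
  mean(X_1) = (4 + 6 + 8 + 7 + 7) / 5 = 32/5 = 6.4
  mean(X_2) = (6 + 3 + 6 + 2 + 5) / 5 = 22/5 = 4.4
  mean(X_3) = (8 + 3 + 5 + 4 + 5) / 5 = 25/5 = 5

Step 2 — sample variances and covariances s[i,j] = (1/(n-1)) · Σ_k (x_{k,i} - mean_i) · (x_{k,j} - mean_j), with n-1 = 4:
  s[X_1,X_1] = ((-2.4)·(-2.4) + (-0.4)·(-0.4) + (1.6)·(1.6) + (0.6)·(0.6) + (0.6)·(0.6)) / 4 = 9.2/4 = 2.3
  s[X_1,X_2] = ((-2.4)·(1.6) + (-0.4)·(-1.4) + (1.6)·(1.6) + (0.6)·(-2.4) + (0.6)·(0.6)) / 4 = -1.8/4 = -0.45
  s[X_1,X_3] = ((-2.4)·(3) + (-0.4)·(-2) + (1.6)·(0) + (0.6)·(-1) + (0.6)·(0)) / 4 = -7/4 = -1.75
  s[X_2,X_2] = ((1.6)·(1.6) + (-1.4)·(-1.4) + (1.6)·(1.6) + (-2.4)·(-2.4) + (0.6)·(0.6)) / 4 = 13.2/4 = 3.3
  s[X_2,X_3] = ((1.6)·(3) + (-1.4)·(-2) + (1.6)·(0) + (-2.4)·(-1) + (0.6)·(0)) / 4 = 10/4 = 2.5
  s[X_3,X_3] = ((3)·(3) + (-2)·(-2) + (0)·(0) + (-1)·(-1) + (0)·(0)) / 4 = 14/4 = 3.5
  Sample standard deviations s_i = √(s[i,i]):
  s(X_1) = √(2.3) = 1.5166
  s(X_2) = √(3.3) = 1.8166
  s(X_3) = √(3.5) = 1.8708

Step 3 — r_{ij} = s_{ij} / (s_i · s_j):
  r[X_1,X_1] = 1 (diagonal).
  r[X_1,X_2] = -0.45 / (1.5166 · 1.8166) = -0.45 / 2.755 = -0.1633
  r[X_1,X_3] = -1.75 / (1.5166 · 1.8708) = -1.75 / 2.8373 = -0.6168
  r[X_2,X_2] = 1 (diagonal).
  r[X_2,X_3] = 2.5 / (1.8166 · 1.8708) = 2.5 / 3.3985 = 0.7356
  r[X_3,X_3] = 1 (diagonal).

R is symmetric with unit diagonal. Assembling:

R = [[1, -0.1633, -0.6168],
 [-0.1633, 1, 0.7356],
 [-0.6168, 0.7356, 1]]


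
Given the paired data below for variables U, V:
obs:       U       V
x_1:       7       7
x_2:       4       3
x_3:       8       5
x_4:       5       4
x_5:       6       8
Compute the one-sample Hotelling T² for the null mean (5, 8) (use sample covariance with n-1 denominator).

Step 1 — sample mean vector:
  mean(U) = (7 + 4 + 8 + 5 + 6) / 5 = 30/5 = 6
  mean(V) = (7 + 3 + 5 + 4 + 8) / 5 = 27/5 = 5.4
  x̄ = (6, 5.4),  deviation x̄ - mu_0 = (6, 5.4) - (5, 8) = (1, -2.6).

Step 2 — sample covariance matrix, S[i,j] = (1/(n-1)) · Σ_k (x_{k,i} - mean_i) · (x_{k,j} - mean_j), divisor n-1 = 4:
  S[U,U] = ((1)·(1) + (-2)·(-2) + (2)·(2) + (-1)·(-1) + (0)·(0)) / 4 = 10/4 = 2.5
  S[U,V] = ((1)·(1.6) + (-2)·(-2.4) + (2)·(-0.4) + (-1)·(-1.4) + (0)·(2.6)) / 4 = 7/4 = 1.75
  S[V,V] = ((1.6)·(1.6) + (-2.4)·(-2.4) + (-0.4)·(-0.4) + (-1.4)·(-1.4) + (2.6)·(2.6)) / 4 = 17.2/4 = 4.3
  S = [[2.5, 1.75],
 [1.75, 4.3]].

Step 3 — invert S. det(S) = 2.5·4.3 - (1.75)² = 7.6875.
  S^{-1} = (1/det) · [[d, -b], [-b, a]] = [[0.5593, -0.2276],
 [-0.2276, 0.3252]].

Step 4 — quadratic form (x̄ - mu_0)^T · S^{-1} · (x̄ - mu_0):
  S^{-1} · (x̄ - mu_0) = (1.1512, -1.0732),
  (x̄ - mu_0)^T · [...] = (1)·(1.1512) + (-2.6)·(-1.0732) = 3.9415.

Step 5 — scale by n: T² = 5 · 3.9415 = 19.7073.

T² ≈ 19.7073


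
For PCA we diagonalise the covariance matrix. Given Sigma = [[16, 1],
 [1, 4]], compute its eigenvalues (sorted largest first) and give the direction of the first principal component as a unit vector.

Step 1 — characteristic polynomial of 2×2 Sigma:
  det(Sigma - λI) = λ² - trace · λ + det = 0.
  trace = 16 + 4 = 20, det = 16·4 - (1)² = 63.
Step 2 — discriminant:
  Δ = trace² - 4·det = 400 - 252 = 148.
Step 3 — eigenvalues:
  λ = (trace ± √Δ)/2 = (20 ± 12.1655)/2,
  λ_1 = 16.0828,  λ_2 = 3.9172.

Step 4 — unit eigenvector for λ_1: solve (Sigma - λ_1 I)v = 0. First row:
  (16 - 16.0828)·v_x + (1)·v_y = 0, i.e. (-0.0828)·v_x + (1)·v_y = 0,
  so v ∝ (b, λ_1 - a) = (1, 0.0828) = u.
  ||u|| = √((1)² + (0.0828)²) = √(1.0068) ≈ 1.0034,
  v_1 = u/||u|| ≈ (0.9966, 0.0825) (||v_1|| = 1).

λ_1 = 16.0828,  λ_2 = 3.9172;  v_1 ≈ (0.9966, 0.0825)


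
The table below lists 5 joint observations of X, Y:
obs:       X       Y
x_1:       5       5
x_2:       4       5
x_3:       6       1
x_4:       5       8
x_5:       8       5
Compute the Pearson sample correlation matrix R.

Step 1 — column means:
  mean(X) = (5 + 4 + 6 + 5 + 8) / 5 = 28/5 = 5.6
  mean(Y) = (5 + 5 + 1 + 8 + 5) / 5 = 24/5 = 4.8

Step 2 — sample variances and covariances s[i,j] = (1/(n-1)) · Σ_k (x_{k,i} - mean_i) · (x_{k,j} - mean_j), with n-1 = 4:
  s[X,X] = ((-0.6)·(-0.6) + (-1.6)·(-1.6) + (0.4)·(0.4) + (-0.6)·(-0.6) + (2.4)·(2.4)) / 4 = 9.2/4 = 2.3
  s[X,Y] = ((-0.6)·(0.2) + (-1.6)·(0.2) + (0.4)·(-3.8) + (-0.6)·(3.2) + (2.4)·(0.2)) / 4 = -3.4/4 = -0.85
  s[Y,Y] = ((0.2)·(0.2) + (0.2)·(0.2) + (-3.8)·(-3.8) + (3.2)·(3.2) + (0.2)·(0.2)) / 4 = 24.8/4 = 6.2
  Sample standard deviations s_i = √(s[i,i]):
  s(X) = √(2.3) = 1.5166
  s(Y) = √(6.2) = 2.49

Step 3 — r_{ij} = s_{ij} / (s_i · s_j):
  r[X,X] = 1 (diagonal).
  r[X,Y] = -0.85 / (1.5166 · 2.49) = -0.85 / 3.7762 = -0.2251
  r[Y,Y] = 1 (diagonal).

R is symmetric with unit diagonal. Assembling:

R = [[1, -0.2251],
 [-0.2251, 1]]


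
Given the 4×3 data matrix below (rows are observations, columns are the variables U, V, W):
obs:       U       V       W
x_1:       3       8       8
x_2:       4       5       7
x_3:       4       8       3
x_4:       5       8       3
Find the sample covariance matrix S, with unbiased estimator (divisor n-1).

Step 1 — column means:
  mean(U) = (3 + 4 + 4 + 5) / 4 = 16/4 = 4
  mean(V) = (8 + 5 + 8 + 8) / 4 = 29/4 = 7.25
  mean(W) = (8 + 7 + 3 + 3) / 4 = 21/4 = 5.25

Step 2 — sample covariance S[i,j] = (1/(n-1)) · Σ_k (x_{k,i} - mean_i) · (x_{k,j} - mean_j), with n-1 = 3.
  S[U,U] = ((-1)·(-1) + (0)·(0) + (0)·(0) + (1)·(1)) / 3 = 2/3 = 0.6667
  S[U,V] = ((-1)·(0.75) + (0)·(-2.25) + (0)·(0.75) + (1)·(0.75)) / 3 = 0/3 = 0
  S[U,W] = ((-1)·(2.75) + (0)·(1.75) + (0)·(-2.25) + (1)·(-2.25)) / 3 = -5/3 = -1.6667
  S[V,V] = ((0.75)·(0.75) + (-2.25)·(-2.25) + (0.75)·(0.75) + (0.75)·(0.75)) / 3 = 6.75/3 = 2.25
  S[V,W] = ((0.75)·(2.75) + (-2.25)·(1.75) + (0.75)·(-2.25) + (0.75)·(-2.25)) / 3 = -5.25/3 = -1.75
  S[W,W] = ((2.75)·(2.75) + (1.75)·(1.75) + (-2.25)·(-2.25) + (-2.25)·(-2.25)) / 3 = 20.75/3 = 6.9167

S is symmetric (S[j,i] = S[i,j]). Assembling:

S = [[0.6667, 0, -1.6667],
 [0, 2.25, -1.75],
 [-1.6667, -1.75, 6.9167]]


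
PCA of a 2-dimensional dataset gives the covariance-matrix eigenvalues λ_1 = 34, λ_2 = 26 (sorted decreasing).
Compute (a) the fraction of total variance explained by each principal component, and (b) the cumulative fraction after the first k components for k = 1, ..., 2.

Step 1 — total variance = trace(Sigma) = Σ λ_i = 34 + 26 = 60.

Step 2 — fraction explained by component i = λ_i / Σ λ:
  PC1: 34/60 = 0.5667
  PC2: 26/60 = 0.4333

Step 3 — cumulative fraction after k components = (λ_1 + ... + λ_k) / Σ λ:
  k = 1: 34/60 = 0.5667
  k = 2: (34 + 26)/60 = 60/60 = 1

Summary (fraction, with percent):

explained: PC1 0.5667 (56.67%), PC2 0.4333 (43.33%);  cumulative: 0.5667, 1


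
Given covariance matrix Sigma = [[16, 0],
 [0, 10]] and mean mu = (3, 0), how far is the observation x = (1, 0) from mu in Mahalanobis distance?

Step 1 — centre the observation: (x - mu) = (-2, 0).

Step 2 — invert Sigma. det(Sigma) = 16·10 - (0)² = 160.
  Sigma^{-1} = (1/det) · [[d, -b], [-b, a]] = [[0.0625, 0],
 [0, 0.1]].

Step 3 — form the quadratic (x - mu)^T · Sigma^{-1} · (x - mu):
  Sigma^{-1} · (x - mu) = (-0.125, 0).
  (x - mu)^T · [Sigma^{-1} · (x - mu)] = (-2)·(-0.125) + (0)·(0) = 0.25.

Step 4 — take square root: d = √(0.25) ≈ 0.5.

d(x, mu) = √(0.25) ≈ 0.5


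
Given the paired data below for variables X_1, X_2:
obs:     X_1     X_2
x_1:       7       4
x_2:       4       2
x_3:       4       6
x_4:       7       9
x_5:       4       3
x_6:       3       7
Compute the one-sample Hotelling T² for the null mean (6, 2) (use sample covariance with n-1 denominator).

Step 1 — sample mean vector:
  mean(X_1) = (7 + 4 + 4 + 7 + 4 + 3) / 6 = 29/6 = 4.8333
  mean(X_2) = (4 + 2 + 6 + 9 + 3 + 7) / 6 = 31/6 = 5.1667
  x̄ = (4.8333, 5.1667),  deviation x̄ - mu_0 = (4.8333, 5.1667) - (6, 2) = (-1.1667, 3.1667).

Step 2 — sample covariance matrix, S[i,j] = (1/(n-1)) · Σ_k (x_{k,i} - mean_i) · (x_{k,j} - mean_j), divisor n-1 = 5:
  S[X_1,X_1] = ((2.1667)·(2.1667) + (-0.8333)·(-0.8333) + (-0.8333)·(-0.8333) + (2.1667)·(2.1667) + (-0.8333)·(-0.8333) + (-1.8333)·(-1.8333)) / 5 = 14.8333/5 = 2.9667
  S[X_1,X_2] = ((2.1667)·(-1.1667) + (-0.8333)·(-3.1667) + (-0.8333)·(0.8333) + (2.1667)·(3.8333) + (-0.8333)·(-2.1667) + (-1.8333)·(1.8333)) / 5 = 6.1667/5 = 1.2333
  S[X_2,X_2] = ((-1.1667)·(-1.1667) + (-3.1667)·(-3.1667) + (0.8333)·(0.8333) + (3.8333)·(3.8333) + (-2.1667)·(-2.1667) + (1.8333)·(1.8333)) / 5 = 34.8333/5 = 6.9667
  S = [[2.9667, 1.2333],
 [1.2333, 6.9667]].

Step 3 — invert S. det(S) = 2.9667·6.9667 - (1.2333)² = 19.1467.
  S^{-1} = (1/det) · [[d, -b], [-b, a]] = [[0.3639, -0.0644],
 [-0.0644, 0.1549]].

Step 4 — quadratic form (x̄ - mu_0)^T · S^{-1} · (x̄ - mu_0):
  S^{-1} · (x̄ - mu_0) = (-0.6285, 0.5658),
  (x̄ - mu_0)^T · [...] = (-1.1667)·(-0.6285) + (3.1667)·(0.5658) = 2.525.

Step 5 — scale by n: T² = 6 · 2.525 = 15.1497.

T² ≈ 15.1497


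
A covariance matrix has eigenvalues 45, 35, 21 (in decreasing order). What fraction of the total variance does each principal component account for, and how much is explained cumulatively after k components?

Step 1 — total variance = trace(Sigma) = Σ λ_i = 45 + 35 + 21 = 101.

Step 2 — fraction explained by component i = λ_i / Σ λ:
  PC1: 45/101 = 0.4455
  PC2: 35/101 = 0.3465
  PC3: 21/101 = 0.2079

Step 3 — cumulative fraction after k components = (λ_1 + ... + λ_k) / Σ λ:
  k = 1: 45/101 = 0.4455
  k = 2: (45 + 35)/101 = 80/101 = 0.7921
  k = 3: (45 + 35 + 21)/101 = 101/101 = 1

Summary (fraction, with percent):

explained: PC1 0.4455 (44.55%), PC2 0.3465 (34.65%), PC3 0.2079 (20.79%);  cumulative: 0.4455, 0.7921, 1


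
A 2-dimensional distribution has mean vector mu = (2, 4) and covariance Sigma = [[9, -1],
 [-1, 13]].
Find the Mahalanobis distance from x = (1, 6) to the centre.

Step 1 — centre the observation: (x - mu) = (-1, 2).

Step 2 — invert Sigma. det(Sigma) = 9·13 - (-1)² = 116.
  Sigma^{-1} = (1/det) · [[d, -b], [-b, a]] = [[0.1121, 0.0086],
 [0.0086, 0.0776]].

Step 3 — form the quadratic (x - mu)^T · Sigma^{-1} · (x - mu):
  Sigma^{-1} · (x - mu) = (-0.0948, 0.1466).
  (x - mu)^T · [Sigma^{-1} · (x - mu)] = (-1)·(-0.0948) + (2)·(0.1466) = 0.3879.

Step 4 — take square root: d = √(0.3879) ≈ 0.6228.

d(x, mu) = √(0.3879) ≈ 0.6228


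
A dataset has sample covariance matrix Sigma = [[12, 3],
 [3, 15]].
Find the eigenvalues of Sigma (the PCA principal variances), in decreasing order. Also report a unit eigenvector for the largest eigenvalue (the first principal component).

Step 1 — characteristic polynomial of 2×2 Sigma:
  det(Sigma - λI) = λ² - trace · λ + det = 0.
  trace = 12 + 15 = 27, det = 12·15 - (3)² = 171.
Step 2 — discriminant:
  Δ = trace² - 4·det = 729 - 684 = 45.
Step 3 — eigenvalues:
  λ = (trace ± √Δ)/2 = (27 ± 6.7082)/2,
  λ_1 = 16.8541,  λ_2 = 10.1459.

Step 4 — unit eigenvector for λ_1: solve (Sigma - λ_1 I)v = 0. First row:
  (12 - 16.8541)·v_x + (3)·v_y = 0, i.e. (-4.8541)·v_x + (3)·v_y = 0,
  so v ∝ (b, λ_1 - a) = (3, 4.8541) = u.
  ||u|| = √((3)² + (4.8541)²) = √(32.5623) ≈ 5.7063,
  v_1 = u/||u|| ≈ (0.5257, 0.8507) (||v_1|| = 1).

λ_1 = 16.8541,  λ_2 = 10.1459;  v_1 ≈ (0.5257, 0.8507)


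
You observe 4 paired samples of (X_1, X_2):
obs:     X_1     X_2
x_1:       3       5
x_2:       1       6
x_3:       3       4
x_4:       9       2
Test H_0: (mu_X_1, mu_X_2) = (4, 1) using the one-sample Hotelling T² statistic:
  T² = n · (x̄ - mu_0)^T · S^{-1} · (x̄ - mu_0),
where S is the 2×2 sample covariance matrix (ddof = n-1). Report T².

Step 1 — sample mean vector:
  mean(X_1) = (3 + 1 + 3 + 9) / 4 = 16/4 = 4
  mean(X_2) = (5 + 6 + 4 + 2) / 4 = 17/4 = 4.25
  x̄ = (4, 4.25),  deviation x̄ - mu_0 = (4, 4.25) - (4, 1) = (0, 3.25).

Step 2 — sample covariance matrix, S[i,j] = (1/(n-1)) · Σ_k (x_{k,i} - mean_i) · (x_{k,j} - mean_j), divisor n-1 = 3:
  S[X_1,X_1] = ((-1)·(-1) + (-3)·(-3) + (-1)·(-1) + (5)·(5)) / 3 = 36/3 = 12
  S[X_1,X_2] = ((-1)·(0.75) + (-3)·(1.75) + (-1)·(-0.25) + (5)·(-2.25)) / 3 = -17/3 = -5.6667
  S[X_2,X_2] = ((0.75)·(0.75) + (1.75)·(1.75) + (-0.25)·(-0.25) + (-2.25)·(-2.25)) / 3 = 8.75/3 = 2.9167
  S = [[12, -5.6667],
 [-5.6667, 2.9167]].

Step 3 — invert S. det(S) = 12·2.9167 - (-5.6667)² = 2.8889.
  S^{-1} = (1/det) · [[d, -b], [-b, a]] = [[1.0096, 1.9615],
 [1.9615, 4.1538]].

Step 4 — quadratic form (x̄ - mu_0)^T · S^{-1} · (x̄ - mu_0):
  S^{-1} · (x̄ - mu_0) = (6.375, 13.5),
  (x̄ - mu_0)^T · [...] = (0)·(6.375) + (3.25)·(13.5) = 43.875.

Step 5 — scale by n: T² = 4 · 43.875 = 175.5.

T² ≈ 175.5


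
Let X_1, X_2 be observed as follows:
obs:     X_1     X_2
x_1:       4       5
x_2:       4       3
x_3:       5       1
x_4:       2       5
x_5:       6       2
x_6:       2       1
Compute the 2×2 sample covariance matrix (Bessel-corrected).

Step 1 — column means:
  mean(X_1) = (4 + 4 + 5 + 2 + 6 + 2) / 6 = 23/6 = 3.8333
  mean(X_2) = (5 + 3 + 1 + 5 + 2 + 1) / 6 = 17/6 = 2.8333

Step 2 — sample covariance S[i,j] = (1/(n-1)) · Σ_k (x_{k,i} - mean_i) · (x_{k,j} - mean_j), with n-1 = 5.
  S[X_1,X_1] = ((0.1667)·(0.1667) + (0.1667)·(0.1667) + (1.1667)·(1.1667) + (-1.8333)·(-1.8333) + (2.1667)·(2.1667) + (-1.8333)·(-1.8333)) / 5 = 12.8333/5 = 2.5667
  S[X_1,X_2] = ((0.1667)·(2.1667) + (0.1667)·(0.1667) + (1.1667)·(-1.8333) + (-1.8333)·(2.1667) + (2.1667)·(-0.8333) + (-1.8333)·(-1.8333)) / 5 = -4.1667/5 = -0.8333
  S[X_2,X_2] = ((2.1667)·(2.1667) + (0.1667)·(0.1667) + (-1.8333)·(-1.8333) + (2.1667)·(2.1667) + (-0.8333)·(-0.8333) + (-1.8333)·(-1.8333)) / 5 = 16.8333/5 = 3.3667

S is symmetric (S[j,i] = S[i,j]). Assembling:

S = [[2.5667, -0.8333],
 [-0.8333, 3.3667]]


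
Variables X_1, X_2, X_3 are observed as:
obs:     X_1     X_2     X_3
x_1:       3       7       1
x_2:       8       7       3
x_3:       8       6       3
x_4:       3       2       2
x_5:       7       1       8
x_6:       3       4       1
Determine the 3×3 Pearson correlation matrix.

Step 1 — column means:
  mean(X_1) = (3 + 8 + 8 + 3 + 7 + 3) / 6 = 32/6 = 5.3333
  mean(X_2) = (7 + 7 + 6 + 2 + 1 + 4) / 6 = 27/6 = 4.5
  mean(X_3) = (1 + 3 + 3 + 2 + 8 + 1) / 6 = 18/6 = 3

Step 2 — sample variances and covariances s[i,j] = (1/(n-1)) · Σ_k (x_{k,i} - mean_i) · (x_{k,j} - mean_j), with n-1 = 5:
  s[X_1,X_1] = ((-2.3333)·(-2.3333) + (2.6667)·(2.6667) + (2.6667)·(2.6667) + (-2.3333)·(-2.3333) + (1.6667)·(1.6667) + (-2.3333)·(-2.3333)) / 5 = 33.3333/5 = 6.6667
  s[X_1,X_2] = ((-2.3333)·(2.5) + (2.6667)·(2.5) + (2.6667)·(1.5) + (-2.3333)·(-2.5) + (1.6667)·(-3.5) + (-2.3333)·(-0.5)) / 5 = 6/5 = 1.2
  s[X_1,X_3] = ((-2.3333)·(-2) + (2.6667)·(0) + (2.6667)·(0) + (-2.3333)·(-1) + (1.6667)·(5) + (-2.3333)·(-2)) / 5 = 20/5 = 4
  s[X_2,X_2] = ((2.5)·(2.5) + (2.5)·(2.5) + (1.5)·(1.5) + (-2.5)·(-2.5) + (-3.5)·(-3.5) + (-0.5)·(-0.5)) / 5 = 33.5/5 = 6.7
  s[X_2,X_3] = ((2.5)·(-2) + (2.5)·(0) + (1.5)·(0) + (-2.5)·(-1) + (-3.5)·(5) + (-0.5)·(-2)) / 5 = -19/5 = -3.8
  s[X_3,X_3] = ((-2)·(-2) + (0)·(0) + (0)·(0) + (-1)·(-1) + (5)·(5) + (-2)·(-2)) / 5 = 34/5 = 6.8
  Sample standard deviations s_i = √(s[i,i]):
  s(X_1) = √(6.6667) = 2.582
  s(X_2) = √(6.7) = 2.5884
  s(X_3) = √(6.8) = 2.6077

Step 3 — r_{ij} = s_{ij} / (s_i · s_j):
  r[X_1,X_1] = 1 (diagonal).
  r[X_1,X_2] = 1.2 / (2.582 · 2.5884) = 1.2 / 6.6833 = 0.1796
  r[X_1,X_3] = 4 / (2.582 · 2.6077) = 4 / 6.733 = 0.5941
  r[X_2,X_2] = 1 (diagonal).
  r[X_2,X_3] = -3.8 / (2.5884 · 2.6077) = -3.8 / 6.7498 = -0.563
  r[X_3,X_3] = 1 (diagonal).

R is symmetric with unit diagonal. Assembling:

R = [[1, 0.1796, 0.5941],
 [0.1796, 1, -0.563],
 [0.5941, -0.563, 1]]
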